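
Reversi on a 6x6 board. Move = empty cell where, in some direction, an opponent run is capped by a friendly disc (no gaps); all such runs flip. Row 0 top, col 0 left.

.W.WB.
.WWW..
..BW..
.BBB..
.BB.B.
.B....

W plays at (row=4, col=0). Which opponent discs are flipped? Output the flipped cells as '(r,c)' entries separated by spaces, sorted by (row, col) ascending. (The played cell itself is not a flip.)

Dir NW: edge -> no flip
Dir N: first cell '.' (not opp) -> no flip
Dir NE: opp run (3,1) (2,2) capped by W -> flip
Dir W: edge -> no flip
Dir E: opp run (4,1) (4,2), next='.' -> no flip
Dir SW: edge -> no flip
Dir S: first cell '.' (not opp) -> no flip
Dir SE: opp run (5,1), next=edge -> no flip

Answer: (2,2) (3,1)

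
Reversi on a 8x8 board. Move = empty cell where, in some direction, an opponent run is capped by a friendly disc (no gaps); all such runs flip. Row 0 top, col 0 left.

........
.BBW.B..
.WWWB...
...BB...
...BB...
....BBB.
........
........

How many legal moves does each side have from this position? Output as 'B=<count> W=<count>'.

-- B to move --
(0,2): flips 1 -> legal
(0,3): flips 2 -> legal
(0,4): no bracket -> illegal
(1,0): no bracket -> illegal
(1,4): flips 1 -> legal
(2,0): flips 3 -> legal
(3,0): flips 1 -> legal
(3,1): flips 1 -> legal
(3,2): flips 1 -> legal
B mobility = 7
-- W to move --
(0,0): flips 1 -> legal
(0,1): flips 2 -> legal
(0,2): flips 1 -> legal
(0,3): flips 1 -> legal
(0,4): no bracket -> illegal
(0,5): no bracket -> illegal
(0,6): no bracket -> illegal
(1,0): flips 2 -> legal
(1,4): no bracket -> illegal
(1,6): no bracket -> illegal
(2,0): no bracket -> illegal
(2,5): flips 1 -> legal
(2,6): no bracket -> illegal
(3,2): no bracket -> illegal
(3,5): flips 1 -> legal
(4,2): no bracket -> illegal
(4,5): flips 1 -> legal
(4,6): no bracket -> illegal
(4,7): no bracket -> illegal
(5,2): no bracket -> illegal
(5,3): flips 2 -> legal
(5,7): no bracket -> illegal
(6,3): no bracket -> illegal
(6,4): no bracket -> illegal
(6,5): no bracket -> illegal
(6,6): flips 3 -> legal
(6,7): no bracket -> illegal
W mobility = 10

Answer: B=7 W=10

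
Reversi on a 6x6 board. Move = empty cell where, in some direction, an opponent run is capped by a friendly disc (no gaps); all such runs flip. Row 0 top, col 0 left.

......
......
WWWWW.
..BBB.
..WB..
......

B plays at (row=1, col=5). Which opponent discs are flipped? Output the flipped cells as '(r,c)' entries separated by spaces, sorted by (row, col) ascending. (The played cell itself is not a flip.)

Dir NW: first cell '.' (not opp) -> no flip
Dir N: first cell '.' (not opp) -> no flip
Dir NE: edge -> no flip
Dir W: first cell '.' (not opp) -> no flip
Dir E: edge -> no flip
Dir SW: opp run (2,4) capped by B -> flip
Dir S: first cell '.' (not opp) -> no flip
Dir SE: edge -> no flip

Answer: (2,4)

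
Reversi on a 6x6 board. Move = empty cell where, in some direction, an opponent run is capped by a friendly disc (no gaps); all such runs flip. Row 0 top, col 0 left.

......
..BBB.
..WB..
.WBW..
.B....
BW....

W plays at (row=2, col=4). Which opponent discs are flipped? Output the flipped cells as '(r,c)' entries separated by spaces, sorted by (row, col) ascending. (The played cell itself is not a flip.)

Dir NW: opp run (1,3), next='.' -> no flip
Dir N: opp run (1,4), next='.' -> no flip
Dir NE: first cell '.' (not opp) -> no flip
Dir W: opp run (2,3) capped by W -> flip
Dir E: first cell '.' (not opp) -> no flip
Dir SW: first cell 'W' (not opp) -> no flip
Dir S: first cell '.' (not opp) -> no flip
Dir SE: first cell '.' (not opp) -> no flip

Answer: (2,3)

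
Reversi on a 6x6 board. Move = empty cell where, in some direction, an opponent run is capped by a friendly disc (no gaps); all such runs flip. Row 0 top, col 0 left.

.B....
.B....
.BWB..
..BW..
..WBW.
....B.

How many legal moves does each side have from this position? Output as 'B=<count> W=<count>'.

Answer: B=6 W=6

Derivation:
-- B to move --
(1,2): flips 1 -> legal
(1,3): no bracket -> illegal
(2,4): no bracket -> illegal
(3,1): no bracket -> illegal
(3,4): flips 2 -> legal
(3,5): no bracket -> illegal
(4,1): flips 1 -> legal
(4,5): flips 1 -> legal
(5,1): no bracket -> illegal
(5,2): flips 1 -> legal
(5,3): no bracket -> illegal
(5,5): flips 3 -> legal
B mobility = 6
-- W to move --
(0,0): flips 1 -> legal
(0,2): no bracket -> illegal
(1,0): no bracket -> illegal
(1,2): no bracket -> illegal
(1,3): flips 1 -> legal
(1,4): no bracket -> illegal
(2,0): flips 1 -> legal
(2,4): flips 1 -> legal
(3,0): no bracket -> illegal
(3,1): flips 1 -> legal
(3,4): no bracket -> illegal
(4,1): no bracket -> illegal
(4,5): no bracket -> illegal
(5,2): no bracket -> illegal
(5,3): flips 1 -> legal
(5,5): no bracket -> illegal
W mobility = 6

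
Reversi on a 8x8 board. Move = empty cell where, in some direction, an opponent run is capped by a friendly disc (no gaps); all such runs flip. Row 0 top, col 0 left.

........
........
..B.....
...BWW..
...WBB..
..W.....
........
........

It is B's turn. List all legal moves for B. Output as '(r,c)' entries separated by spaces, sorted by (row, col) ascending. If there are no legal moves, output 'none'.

Answer: (2,3) (2,4) (2,5) (2,6) (3,6) (4,2) (5,3)

Derivation:
(2,3): flips 1 -> legal
(2,4): flips 1 -> legal
(2,5): flips 1 -> legal
(2,6): flips 1 -> legal
(3,2): no bracket -> illegal
(3,6): flips 2 -> legal
(4,1): no bracket -> illegal
(4,2): flips 1 -> legal
(4,6): no bracket -> illegal
(5,1): no bracket -> illegal
(5,3): flips 1 -> legal
(5,4): no bracket -> illegal
(6,1): no bracket -> illegal
(6,2): no bracket -> illegal
(6,3): no bracket -> illegal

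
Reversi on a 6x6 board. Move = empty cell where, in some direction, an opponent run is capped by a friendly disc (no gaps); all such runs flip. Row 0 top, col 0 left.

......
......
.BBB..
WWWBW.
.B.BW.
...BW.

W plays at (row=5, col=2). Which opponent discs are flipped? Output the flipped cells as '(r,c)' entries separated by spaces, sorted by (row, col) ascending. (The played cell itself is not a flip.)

Dir NW: opp run (4,1) capped by W -> flip
Dir N: first cell '.' (not opp) -> no flip
Dir NE: opp run (4,3) capped by W -> flip
Dir W: first cell '.' (not opp) -> no flip
Dir E: opp run (5,3) capped by W -> flip
Dir SW: edge -> no flip
Dir S: edge -> no flip
Dir SE: edge -> no flip

Answer: (4,1) (4,3) (5,3)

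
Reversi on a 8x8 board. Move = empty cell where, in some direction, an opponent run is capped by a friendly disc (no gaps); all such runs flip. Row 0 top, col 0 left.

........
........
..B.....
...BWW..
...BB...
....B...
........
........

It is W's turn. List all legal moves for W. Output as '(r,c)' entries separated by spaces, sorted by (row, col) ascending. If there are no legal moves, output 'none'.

Answer: (3,2) (5,2) (5,3) (6,4)

Derivation:
(1,1): no bracket -> illegal
(1,2): no bracket -> illegal
(1,3): no bracket -> illegal
(2,1): no bracket -> illegal
(2,3): no bracket -> illegal
(2,4): no bracket -> illegal
(3,1): no bracket -> illegal
(3,2): flips 1 -> legal
(4,2): no bracket -> illegal
(4,5): no bracket -> illegal
(5,2): flips 1 -> legal
(5,3): flips 1 -> legal
(5,5): no bracket -> illegal
(6,3): no bracket -> illegal
(6,4): flips 2 -> legal
(6,5): no bracket -> illegal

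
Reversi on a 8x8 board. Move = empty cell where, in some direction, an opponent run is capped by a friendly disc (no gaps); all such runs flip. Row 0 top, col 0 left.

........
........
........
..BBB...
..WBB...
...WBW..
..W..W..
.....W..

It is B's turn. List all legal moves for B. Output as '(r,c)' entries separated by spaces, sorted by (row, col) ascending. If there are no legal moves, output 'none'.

Answer: (4,1) (5,1) (5,2) (5,6) (6,3) (6,6) (7,1) (7,6)

Derivation:
(3,1): no bracket -> illegal
(4,1): flips 1 -> legal
(4,5): no bracket -> illegal
(4,6): no bracket -> illegal
(5,1): flips 1 -> legal
(5,2): flips 2 -> legal
(5,6): flips 1 -> legal
(6,1): no bracket -> illegal
(6,3): flips 1 -> legal
(6,4): no bracket -> illegal
(6,6): flips 1 -> legal
(7,1): flips 2 -> legal
(7,2): no bracket -> illegal
(7,3): no bracket -> illegal
(7,4): no bracket -> illegal
(7,6): flips 1 -> legal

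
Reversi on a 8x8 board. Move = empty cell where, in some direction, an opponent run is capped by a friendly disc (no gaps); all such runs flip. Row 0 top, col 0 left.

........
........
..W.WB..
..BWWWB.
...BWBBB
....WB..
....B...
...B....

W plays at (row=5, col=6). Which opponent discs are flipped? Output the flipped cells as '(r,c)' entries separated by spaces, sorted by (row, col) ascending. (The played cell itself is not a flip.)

Answer: (4,5) (5,5)

Derivation:
Dir NW: opp run (4,5) capped by W -> flip
Dir N: opp run (4,6) (3,6), next='.' -> no flip
Dir NE: opp run (4,7), next=edge -> no flip
Dir W: opp run (5,5) capped by W -> flip
Dir E: first cell '.' (not opp) -> no flip
Dir SW: first cell '.' (not opp) -> no flip
Dir S: first cell '.' (not opp) -> no flip
Dir SE: first cell '.' (not opp) -> no flip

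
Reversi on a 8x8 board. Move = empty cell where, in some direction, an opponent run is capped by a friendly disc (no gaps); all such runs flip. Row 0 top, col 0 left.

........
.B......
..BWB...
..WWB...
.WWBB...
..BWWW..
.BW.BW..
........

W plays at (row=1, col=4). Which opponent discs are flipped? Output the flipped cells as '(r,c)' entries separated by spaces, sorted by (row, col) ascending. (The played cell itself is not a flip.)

Answer: (2,4) (3,4) (4,4)

Derivation:
Dir NW: first cell '.' (not opp) -> no flip
Dir N: first cell '.' (not opp) -> no flip
Dir NE: first cell '.' (not opp) -> no flip
Dir W: first cell '.' (not opp) -> no flip
Dir E: first cell '.' (not opp) -> no flip
Dir SW: first cell 'W' (not opp) -> no flip
Dir S: opp run (2,4) (3,4) (4,4) capped by W -> flip
Dir SE: first cell '.' (not opp) -> no flip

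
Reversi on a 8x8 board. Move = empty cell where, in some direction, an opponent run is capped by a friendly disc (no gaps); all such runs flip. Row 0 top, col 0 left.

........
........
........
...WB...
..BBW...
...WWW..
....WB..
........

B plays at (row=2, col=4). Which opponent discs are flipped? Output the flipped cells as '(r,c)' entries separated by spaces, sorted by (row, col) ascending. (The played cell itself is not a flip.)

Answer: (3,3)

Derivation:
Dir NW: first cell '.' (not opp) -> no flip
Dir N: first cell '.' (not opp) -> no flip
Dir NE: first cell '.' (not opp) -> no flip
Dir W: first cell '.' (not opp) -> no flip
Dir E: first cell '.' (not opp) -> no flip
Dir SW: opp run (3,3) capped by B -> flip
Dir S: first cell 'B' (not opp) -> no flip
Dir SE: first cell '.' (not opp) -> no flip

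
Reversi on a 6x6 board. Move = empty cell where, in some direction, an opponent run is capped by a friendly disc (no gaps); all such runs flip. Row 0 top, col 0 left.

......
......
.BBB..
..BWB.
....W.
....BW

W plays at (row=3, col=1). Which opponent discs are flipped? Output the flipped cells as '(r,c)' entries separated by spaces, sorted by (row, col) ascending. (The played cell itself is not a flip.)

Answer: (3,2)

Derivation:
Dir NW: first cell '.' (not opp) -> no flip
Dir N: opp run (2,1), next='.' -> no flip
Dir NE: opp run (2,2), next='.' -> no flip
Dir W: first cell '.' (not opp) -> no flip
Dir E: opp run (3,2) capped by W -> flip
Dir SW: first cell '.' (not opp) -> no flip
Dir S: first cell '.' (not opp) -> no flip
Dir SE: first cell '.' (not opp) -> no flip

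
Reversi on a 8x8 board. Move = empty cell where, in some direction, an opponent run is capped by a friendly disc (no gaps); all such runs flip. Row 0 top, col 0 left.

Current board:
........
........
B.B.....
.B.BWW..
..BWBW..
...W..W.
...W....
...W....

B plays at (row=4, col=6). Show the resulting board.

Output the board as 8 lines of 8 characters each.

Place B at (4,6); scan 8 dirs for brackets.
Dir NW: opp run (3,5), next='.' -> no flip
Dir N: first cell '.' (not opp) -> no flip
Dir NE: first cell '.' (not opp) -> no flip
Dir W: opp run (4,5) capped by B -> flip
Dir E: first cell '.' (not opp) -> no flip
Dir SW: first cell '.' (not opp) -> no flip
Dir S: opp run (5,6), next='.' -> no flip
Dir SE: first cell '.' (not opp) -> no flip
All flips: (4,5)

Answer: ........
........
B.B.....
.B.BWW..
..BWBBB.
...W..W.
...W....
...W....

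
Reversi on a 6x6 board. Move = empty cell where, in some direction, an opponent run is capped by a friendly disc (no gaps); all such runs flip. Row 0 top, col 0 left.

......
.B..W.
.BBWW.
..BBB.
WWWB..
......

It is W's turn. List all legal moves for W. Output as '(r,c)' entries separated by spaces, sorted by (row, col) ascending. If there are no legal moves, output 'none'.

(0,0): no bracket -> illegal
(0,1): no bracket -> illegal
(0,2): no bracket -> illegal
(1,0): no bracket -> illegal
(1,2): flips 2 -> legal
(1,3): no bracket -> illegal
(2,0): flips 2 -> legal
(2,5): no bracket -> illegal
(3,0): no bracket -> illegal
(3,1): no bracket -> illegal
(3,5): no bracket -> illegal
(4,4): flips 2 -> legal
(4,5): flips 1 -> legal
(5,2): no bracket -> illegal
(5,3): flips 2 -> legal
(5,4): no bracket -> illegal

Answer: (1,2) (2,0) (4,4) (4,5) (5,3)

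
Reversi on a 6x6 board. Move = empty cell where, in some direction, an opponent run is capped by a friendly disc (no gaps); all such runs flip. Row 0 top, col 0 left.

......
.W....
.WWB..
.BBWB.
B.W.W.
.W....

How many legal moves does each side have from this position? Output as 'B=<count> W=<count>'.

-- B to move --
(0,0): no bracket -> illegal
(0,1): flips 2 -> legal
(0,2): no bracket -> illegal
(1,0): flips 1 -> legal
(1,2): flips 1 -> legal
(1,3): flips 1 -> legal
(2,0): flips 2 -> legal
(2,4): no bracket -> illegal
(3,0): no bracket -> illegal
(3,5): no bracket -> illegal
(4,1): no bracket -> illegal
(4,3): flips 1 -> legal
(4,5): no bracket -> illegal
(5,0): no bracket -> illegal
(5,2): flips 1 -> legal
(5,3): flips 1 -> legal
(5,4): flips 1 -> legal
(5,5): no bracket -> illegal
B mobility = 9
-- W to move --
(1,2): no bracket -> illegal
(1,3): flips 1 -> legal
(1,4): no bracket -> illegal
(2,0): flips 1 -> legal
(2,4): flips 2 -> legal
(2,5): no bracket -> illegal
(3,0): flips 2 -> legal
(3,5): flips 1 -> legal
(4,1): flips 1 -> legal
(4,3): flips 1 -> legal
(4,5): no bracket -> illegal
(5,0): no bracket -> illegal
W mobility = 7

Answer: B=9 W=7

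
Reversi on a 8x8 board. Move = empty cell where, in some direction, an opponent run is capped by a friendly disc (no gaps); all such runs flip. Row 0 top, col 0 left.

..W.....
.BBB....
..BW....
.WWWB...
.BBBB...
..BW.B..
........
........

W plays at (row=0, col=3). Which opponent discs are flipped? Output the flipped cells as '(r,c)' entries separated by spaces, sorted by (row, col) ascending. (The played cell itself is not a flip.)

Dir NW: edge -> no flip
Dir N: edge -> no flip
Dir NE: edge -> no flip
Dir W: first cell 'W' (not opp) -> no flip
Dir E: first cell '.' (not opp) -> no flip
Dir SW: opp run (1,2), next='.' -> no flip
Dir S: opp run (1,3) capped by W -> flip
Dir SE: first cell '.' (not opp) -> no flip

Answer: (1,3)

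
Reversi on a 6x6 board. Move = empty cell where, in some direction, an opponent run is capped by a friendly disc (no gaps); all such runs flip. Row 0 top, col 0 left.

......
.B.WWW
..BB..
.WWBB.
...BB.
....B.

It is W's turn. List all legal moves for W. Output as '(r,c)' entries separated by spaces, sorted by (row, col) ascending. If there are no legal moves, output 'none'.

(0,0): no bracket -> illegal
(0,1): no bracket -> illegal
(0,2): no bracket -> illegal
(1,0): no bracket -> illegal
(1,2): flips 1 -> legal
(2,0): no bracket -> illegal
(2,1): no bracket -> illegal
(2,4): no bracket -> illegal
(2,5): no bracket -> illegal
(3,5): flips 2 -> legal
(4,2): no bracket -> illegal
(4,5): no bracket -> illegal
(5,2): no bracket -> illegal
(5,3): flips 3 -> legal
(5,5): no bracket -> illegal

Answer: (1,2) (3,5) (5,3)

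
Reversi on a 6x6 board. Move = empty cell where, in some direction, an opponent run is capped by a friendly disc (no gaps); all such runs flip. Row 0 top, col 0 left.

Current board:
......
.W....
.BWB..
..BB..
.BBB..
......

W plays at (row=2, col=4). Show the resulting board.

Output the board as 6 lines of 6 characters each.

Answer: ......
.W....
.BWWW.
..BB..
.BBB..
......

Derivation:
Place W at (2,4); scan 8 dirs for brackets.
Dir NW: first cell '.' (not opp) -> no flip
Dir N: first cell '.' (not opp) -> no flip
Dir NE: first cell '.' (not opp) -> no flip
Dir W: opp run (2,3) capped by W -> flip
Dir E: first cell '.' (not opp) -> no flip
Dir SW: opp run (3,3) (4,2), next='.' -> no flip
Dir S: first cell '.' (not opp) -> no flip
Dir SE: first cell '.' (not opp) -> no flip
All flips: (2,3)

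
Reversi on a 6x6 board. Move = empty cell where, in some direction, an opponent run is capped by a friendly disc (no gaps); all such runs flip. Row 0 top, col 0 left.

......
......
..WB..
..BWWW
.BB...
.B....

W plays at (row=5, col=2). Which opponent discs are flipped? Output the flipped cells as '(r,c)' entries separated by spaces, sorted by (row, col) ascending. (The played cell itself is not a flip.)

Answer: (3,2) (4,2)

Derivation:
Dir NW: opp run (4,1), next='.' -> no flip
Dir N: opp run (4,2) (3,2) capped by W -> flip
Dir NE: first cell '.' (not opp) -> no flip
Dir W: opp run (5,1), next='.' -> no flip
Dir E: first cell '.' (not opp) -> no flip
Dir SW: edge -> no flip
Dir S: edge -> no flip
Dir SE: edge -> no flip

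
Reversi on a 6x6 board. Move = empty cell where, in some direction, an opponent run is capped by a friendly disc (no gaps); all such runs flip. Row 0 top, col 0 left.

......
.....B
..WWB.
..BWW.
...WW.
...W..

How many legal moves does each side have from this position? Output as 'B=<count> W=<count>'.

Answer: B=6 W=6

Derivation:
-- B to move --
(1,1): no bracket -> illegal
(1,2): flips 1 -> legal
(1,3): no bracket -> illegal
(1,4): flips 1 -> legal
(2,1): flips 2 -> legal
(2,5): no bracket -> illegal
(3,1): no bracket -> illegal
(3,5): flips 2 -> legal
(4,2): flips 1 -> legal
(4,5): no bracket -> illegal
(5,2): no bracket -> illegal
(5,4): flips 3 -> legal
(5,5): no bracket -> illegal
B mobility = 6
-- W to move --
(0,4): no bracket -> illegal
(0,5): no bracket -> illegal
(1,3): no bracket -> illegal
(1,4): flips 1 -> legal
(2,1): flips 1 -> legal
(2,5): flips 1 -> legal
(3,1): flips 1 -> legal
(3,5): no bracket -> illegal
(4,1): flips 1 -> legal
(4,2): flips 1 -> legal
W mobility = 6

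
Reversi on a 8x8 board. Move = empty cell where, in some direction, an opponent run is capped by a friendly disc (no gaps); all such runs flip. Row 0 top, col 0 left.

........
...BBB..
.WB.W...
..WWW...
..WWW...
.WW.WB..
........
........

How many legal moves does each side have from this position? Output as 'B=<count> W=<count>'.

-- B to move --
(1,0): no bracket -> illegal
(1,1): no bracket -> illegal
(1,2): no bracket -> illegal
(2,0): flips 1 -> legal
(2,3): no bracket -> illegal
(2,5): no bracket -> illegal
(3,0): no bracket -> illegal
(3,1): no bracket -> illegal
(3,5): flips 1 -> legal
(4,0): no bracket -> illegal
(4,1): no bracket -> illegal
(4,5): no bracket -> illegal
(5,0): no bracket -> illegal
(5,3): flips 1 -> legal
(6,0): flips 4 -> legal
(6,1): no bracket -> illegal
(6,2): flips 3 -> legal
(6,3): no bracket -> illegal
(6,4): flips 4 -> legal
(6,5): no bracket -> illegal
B mobility = 6
-- W to move --
(0,2): flips 1 -> legal
(0,3): no bracket -> illegal
(0,4): flips 1 -> legal
(0,5): no bracket -> illegal
(0,6): flips 1 -> legal
(1,1): flips 1 -> legal
(1,2): flips 1 -> legal
(1,6): no bracket -> illegal
(2,3): flips 1 -> legal
(2,5): no bracket -> illegal
(2,6): no bracket -> illegal
(3,1): no bracket -> illegal
(4,5): no bracket -> illegal
(4,6): no bracket -> illegal
(5,6): flips 1 -> legal
(6,4): no bracket -> illegal
(6,5): no bracket -> illegal
(6,6): flips 1 -> legal
W mobility = 8

Answer: B=6 W=8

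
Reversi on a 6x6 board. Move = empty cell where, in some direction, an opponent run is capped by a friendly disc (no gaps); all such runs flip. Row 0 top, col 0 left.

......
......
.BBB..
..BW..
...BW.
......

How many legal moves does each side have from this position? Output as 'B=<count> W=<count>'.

Answer: B=3 W=5

Derivation:
-- B to move --
(2,4): no bracket -> illegal
(3,4): flips 1 -> legal
(3,5): no bracket -> illegal
(4,2): no bracket -> illegal
(4,5): flips 1 -> legal
(5,3): no bracket -> illegal
(5,4): no bracket -> illegal
(5,5): flips 2 -> legal
B mobility = 3
-- W to move --
(1,0): no bracket -> illegal
(1,1): flips 1 -> legal
(1,2): no bracket -> illegal
(1,3): flips 1 -> legal
(1,4): no bracket -> illegal
(2,0): no bracket -> illegal
(2,4): no bracket -> illegal
(3,0): no bracket -> illegal
(3,1): flips 1 -> legal
(3,4): no bracket -> illegal
(4,1): no bracket -> illegal
(4,2): flips 1 -> legal
(5,2): no bracket -> illegal
(5,3): flips 1 -> legal
(5,4): no bracket -> illegal
W mobility = 5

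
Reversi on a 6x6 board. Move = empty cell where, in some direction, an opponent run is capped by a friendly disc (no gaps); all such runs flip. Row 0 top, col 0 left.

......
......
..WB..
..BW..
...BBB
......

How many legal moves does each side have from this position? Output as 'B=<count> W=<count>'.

Answer: B=4 W=6

Derivation:
-- B to move --
(1,1): flips 2 -> legal
(1,2): flips 1 -> legal
(1,3): no bracket -> illegal
(2,1): flips 1 -> legal
(2,4): no bracket -> illegal
(3,1): no bracket -> illegal
(3,4): flips 1 -> legal
(4,2): no bracket -> illegal
B mobility = 4
-- W to move --
(1,2): no bracket -> illegal
(1,3): flips 1 -> legal
(1,4): no bracket -> illegal
(2,1): no bracket -> illegal
(2,4): flips 1 -> legal
(3,1): flips 1 -> legal
(3,4): no bracket -> illegal
(3,5): no bracket -> illegal
(4,1): no bracket -> illegal
(4,2): flips 1 -> legal
(5,2): no bracket -> illegal
(5,3): flips 1 -> legal
(5,4): no bracket -> illegal
(5,5): flips 1 -> legal
W mobility = 6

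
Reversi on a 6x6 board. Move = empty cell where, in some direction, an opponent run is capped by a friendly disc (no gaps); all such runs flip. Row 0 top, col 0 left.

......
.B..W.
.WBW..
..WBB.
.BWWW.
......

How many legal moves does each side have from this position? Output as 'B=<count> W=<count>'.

Answer: B=12 W=9

Derivation:
-- B to move --
(0,3): no bracket -> illegal
(0,4): no bracket -> illegal
(0,5): flips 3 -> legal
(1,0): no bracket -> illegal
(1,2): flips 1 -> legal
(1,3): flips 1 -> legal
(1,5): no bracket -> illegal
(2,0): flips 1 -> legal
(2,4): flips 1 -> legal
(2,5): no bracket -> illegal
(3,0): no bracket -> illegal
(3,1): flips 2 -> legal
(3,5): no bracket -> illegal
(4,5): flips 3 -> legal
(5,1): flips 1 -> legal
(5,2): flips 3 -> legal
(5,3): flips 1 -> legal
(5,4): flips 1 -> legal
(5,5): flips 1 -> legal
B mobility = 12
-- W to move --
(0,0): flips 3 -> legal
(0,1): flips 1 -> legal
(0,2): no bracket -> illegal
(1,0): no bracket -> illegal
(1,2): flips 1 -> legal
(1,3): no bracket -> illegal
(2,0): no bracket -> illegal
(2,4): flips 2 -> legal
(2,5): flips 1 -> legal
(3,0): no bracket -> illegal
(3,1): no bracket -> illegal
(3,5): flips 2 -> legal
(4,0): flips 1 -> legal
(4,5): flips 1 -> legal
(5,0): flips 1 -> legal
(5,1): no bracket -> illegal
(5,2): no bracket -> illegal
W mobility = 9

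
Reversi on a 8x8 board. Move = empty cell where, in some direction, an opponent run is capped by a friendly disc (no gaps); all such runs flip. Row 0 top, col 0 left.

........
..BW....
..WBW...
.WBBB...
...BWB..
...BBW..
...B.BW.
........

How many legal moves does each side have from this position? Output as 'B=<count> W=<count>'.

Answer: B=11 W=10

Derivation:
-- B to move --
(0,2): no bracket -> illegal
(0,3): flips 1 -> legal
(0,4): no bracket -> illegal
(1,1): flips 1 -> legal
(1,4): flips 2 -> legal
(1,5): flips 1 -> legal
(2,0): no bracket -> illegal
(2,1): flips 1 -> legal
(2,5): flips 1 -> legal
(3,0): flips 1 -> legal
(3,5): flips 1 -> legal
(4,0): no bracket -> illegal
(4,1): no bracket -> illegal
(4,2): no bracket -> illegal
(4,6): no bracket -> illegal
(5,6): flips 1 -> legal
(5,7): no bracket -> illegal
(6,4): no bracket -> illegal
(6,7): flips 1 -> legal
(7,5): no bracket -> illegal
(7,6): no bracket -> illegal
(7,7): flips 3 -> legal
B mobility = 11
-- W to move --
(0,1): no bracket -> illegal
(0,2): flips 1 -> legal
(0,3): no bracket -> illegal
(1,1): flips 1 -> legal
(1,4): no bracket -> illegal
(2,1): no bracket -> illegal
(2,5): no bracket -> illegal
(3,5): flips 4 -> legal
(3,6): no bracket -> illegal
(4,1): no bracket -> illegal
(4,2): flips 3 -> legal
(4,6): flips 1 -> legal
(5,2): flips 2 -> legal
(5,6): no bracket -> illegal
(6,2): flips 1 -> legal
(6,4): flips 2 -> legal
(7,2): no bracket -> illegal
(7,3): flips 5 -> legal
(7,4): no bracket -> illegal
(7,5): flips 1 -> legal
(7,6): no bracket -> illegal
W mobility = 10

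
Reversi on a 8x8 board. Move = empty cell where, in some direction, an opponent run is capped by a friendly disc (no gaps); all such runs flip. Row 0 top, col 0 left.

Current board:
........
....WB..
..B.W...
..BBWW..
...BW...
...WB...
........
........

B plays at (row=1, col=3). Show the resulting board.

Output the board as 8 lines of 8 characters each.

Answer: ........
...BBB..
..B.W...
..BBWW..
...BW...
...WB...
........
........

Derivation:
Place B at (1,3); scan 8 dirs for brackets.
Dir NW: first cell '.' (not opp) -> no flip
Dir N: first cell '.' (not opp) -> no flip
Dir NE: first cell '.' (not opp) -> no flip
Dir W: first cell '.' (not opp) -> no flip
Dir E: opp run (1,4) capped by B -> flip
Dir SW: first cell 'B' (not opp) -> no flip
Dir S: first cell '.' (not opp) -> no flip
Dir SE: opp run (2,4) (3,5), next='.' -> no flip
All flips: (1,4)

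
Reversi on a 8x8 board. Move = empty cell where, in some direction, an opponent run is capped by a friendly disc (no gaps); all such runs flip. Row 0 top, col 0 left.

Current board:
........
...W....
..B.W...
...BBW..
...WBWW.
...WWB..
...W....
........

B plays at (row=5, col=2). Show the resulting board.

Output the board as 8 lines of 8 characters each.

Place B at (5,2); scan 8 dirs for brackets.
Dir NW: first cell '.' (not opp) -> no flip
Dir N: first cell '.' (not opp) -> no flip
Dir NE: opp run (4,3) capped by B -> flip
Dir W: first cell '.' (not opp) -> no flip
Dir E: opp run (5,3) (5,4) capped by B -> flip
Dir SW: first cell '.' (not opp) -> no flip
Dir S: first cell '.' (not opp) -> no flip
Dir SE: opp run (6,3), next='.' -> no flip
All flips: (4,3) (5,3) (5,4)

Answer: ........
...W....
..B.W...
...BBW..
...BBWW.
..BBBB..
...W....
........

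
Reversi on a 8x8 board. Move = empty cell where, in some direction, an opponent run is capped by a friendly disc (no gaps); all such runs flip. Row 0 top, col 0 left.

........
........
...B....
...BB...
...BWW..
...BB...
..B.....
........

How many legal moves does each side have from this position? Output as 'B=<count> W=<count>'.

Answer: B=5 W=7

Derivation:
-- B to move --
(3,5): flips 1 -> legal
(3,6): flips 1 -> legal
(4,6): flips 2 -> legal
(5,5): flips 1 -> legal
(5,6): flips 1 -> legal
B mobility = 5
-- W to move --
(1,2): flips 2 -> legal
(1,3): no bracket -> illegal
(1,4): no bracket -> illegal
(2,2): flips 1 -> legal
(2,4): flips 1 -> legal
(2,5): no bracket -> illegal
(3,2): no bracket -> illegal
(3,5): no bracket -> illegal
(4,2): flips 1 -> legal
(5,1): no bracket -> illegal
(5,2): no bracket -> illegal
(5,5): no bracket -> illegal
(6,1): no bracket -> illegal
(6,3): flips 1 -> legal
(6,4): flips 1 -> legal
(6,5): no bracket -> illegal
(7,1): flips 2 -> legal
(7,2): no bracket -> illegal
(7,3): no bracket -> illegal
W mobility = 7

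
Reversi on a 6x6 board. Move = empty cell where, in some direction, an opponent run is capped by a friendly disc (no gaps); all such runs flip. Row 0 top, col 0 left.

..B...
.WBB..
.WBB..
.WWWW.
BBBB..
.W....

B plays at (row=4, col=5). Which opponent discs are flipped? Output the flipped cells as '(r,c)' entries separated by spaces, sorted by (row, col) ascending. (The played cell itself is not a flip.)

Dir NW: opp run (3,4) capped by B -> flip
Dir N: first cell '.' (not opp) -> no flip
Dir NE: edge -> no flip
Dir W: first cell '.' (not opp) -> no flip
Dir E: edge -> no flip
Dir SW: first cell '.' (not opp) -> no flip
Dir S: first cell '.' (not opp) -> no flip
Dir SE: edge -> no flip

Answer: (3,4)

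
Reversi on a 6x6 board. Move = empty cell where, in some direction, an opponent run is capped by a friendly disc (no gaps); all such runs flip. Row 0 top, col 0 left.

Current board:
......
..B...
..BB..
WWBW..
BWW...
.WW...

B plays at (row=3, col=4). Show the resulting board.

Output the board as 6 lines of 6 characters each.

Place B at (3,4); scan 8 dirs for brackets.
Dir NW: first cell 'B' (not opp) -> no flip
Dir N: first cell '.' (not opp) -> no flip
Dir NE: first cell '.' (not opp) -> no flip
Dir W: opp run (3,3) capped by B -> flip
Dir E: first cell '.' (not opp) -> no flip
Dir SW: first cell '.' (not opp) -> no flip
Dir S: first cell '.' (not opp) -> no flip
Dir SE: first cell '.' (not opp) -> no flip
All flips: (3,3)

Answer: ......
..B...
..BB..
WWBBB.
BWW...
.WW...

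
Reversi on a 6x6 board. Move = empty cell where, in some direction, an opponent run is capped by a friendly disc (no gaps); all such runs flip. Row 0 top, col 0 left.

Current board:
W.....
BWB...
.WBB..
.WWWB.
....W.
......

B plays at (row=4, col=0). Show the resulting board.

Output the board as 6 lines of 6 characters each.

Place B at (4,0); scan 8 dirs for brackets.
Dir NW: edge -> no flip
Dir N: first cell '.' (not opp) -> no flip
Dir NE: opp run (3,1) capped by B -> flip
Dir W: edge -> no flip
Dir E: first cell '.' (not opp) -> no flip
Dir SW: edge -> no flip
Dir S: first cell '.' (not opp) -> no flip
Dir SE: first cell '.' (not opp) -> no flip
All flips: (3,1)

Answer: W.....
BWB...
.WBB..
.BWWB.
B...W.
......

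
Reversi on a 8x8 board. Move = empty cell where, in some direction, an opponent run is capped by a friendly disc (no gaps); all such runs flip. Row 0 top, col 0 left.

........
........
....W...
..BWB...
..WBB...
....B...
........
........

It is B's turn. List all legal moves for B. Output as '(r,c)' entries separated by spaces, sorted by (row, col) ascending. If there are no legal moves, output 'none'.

Answer: (1,4) (2,2) (2,3) (4,1) (5,2)

Derivation:
(1,3): no bracket -> illegal
(1,4): flips 1 -> legal
(1,5): no bracket -> illegal
(2,2): flips 1 -> legal
(2,3): flips 1 -> legal
(2,5): no bracket -> illegal
(3,1): no bracket -> illegal
(3,5): no bracket -> illegal
(4,1): flips 1 -> legal
(5,1): no bracket -> illegal
(5,2): flips 1 -> legal
(5,3): no bracket -> illegal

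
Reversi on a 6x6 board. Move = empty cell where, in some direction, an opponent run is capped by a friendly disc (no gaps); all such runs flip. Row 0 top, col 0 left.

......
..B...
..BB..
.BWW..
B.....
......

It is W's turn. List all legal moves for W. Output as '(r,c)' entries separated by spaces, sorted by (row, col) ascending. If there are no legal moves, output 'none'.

Answer: (0,2) (1,1) (1,3) (1,4) (3,0)

Derivation:
(0,1): no bracket -> illegal
(0,2): flips 2 -> legal
(0,3): no bracket -> illegal
(1,1): flips 1 -> legal
(1,3): flips 1 -> legal
(1,4): flips 1 -> legal
(2,0): no bracket -> illegal
(2,1): no bracket -> illegal
(2,4): no bracket -> illegal
(3,0): flips 1 -> legal
(3,4): no bracket -> illegal
(4,1): no bracket -> illegal
(4,2): no bracket -> illegal
(5,0): no bracket -> illegal
(5,1): no bracket -> illegal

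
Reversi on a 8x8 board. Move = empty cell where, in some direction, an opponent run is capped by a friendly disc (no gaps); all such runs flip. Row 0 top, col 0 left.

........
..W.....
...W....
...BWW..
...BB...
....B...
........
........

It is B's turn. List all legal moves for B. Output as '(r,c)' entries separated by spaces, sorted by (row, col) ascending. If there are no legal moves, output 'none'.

Answer: (1,3) (2,4) (2,5) (2,6) (3,6)

Derivation:
(0,1): no bracket -> illegal
(0,2): no bracket -> illegal
(0,3): no bracket -> illegal
(1,1): no bracket -> illegal
(1,3): flips 1 -> legal
(1,4): no bracket -> illegal
(2,1): no bracket -> illegal
(2,2): no bracket -> illegal
(2,4): flips 1 -> legal
(2,5): flips 1 -> legal
(2,6): flips 1 -> legal
(3,2): no bracket -> illegal
(3,6): flips 2 -> legal
(4,5): no bracket -> illegal
(4,6): no bracket -> illegal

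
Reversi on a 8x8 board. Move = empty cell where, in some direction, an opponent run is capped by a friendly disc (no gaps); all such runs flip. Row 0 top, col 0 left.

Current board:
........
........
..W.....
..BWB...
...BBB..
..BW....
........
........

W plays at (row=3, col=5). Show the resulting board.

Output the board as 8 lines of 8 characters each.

Answer: ........
........
..W.....
..BWWW..
...BWB..
..BW....
........
........

Derivation:
Place W at (3,5); scan 8 dirs for brackets.
Dir NW: first cell '.' (not opp) -> no flip
Dir N: first cell '.' (not opp) -> no flip
Dir NE: first cell '.' (not opp) -> no flip
Dir W: opp run (3,4) capped by W -> flip
Dir E: first cell '.' (not opp) -> no flip
Dir SW: opp run (4,4) capped by W -> flip
Dir S: opp run (4,5), next='.' -> no flip
Dir SE: first cell '.' (not opp) -> no flip
All flips: (3,4) (4,4)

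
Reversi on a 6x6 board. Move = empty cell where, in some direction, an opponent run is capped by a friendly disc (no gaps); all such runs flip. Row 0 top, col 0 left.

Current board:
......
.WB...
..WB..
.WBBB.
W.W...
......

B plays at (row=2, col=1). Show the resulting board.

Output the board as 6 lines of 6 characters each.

Answer: ......
.WB...
.BBB..
.WBBB.
W.W...
......

Derivation:
Place B at (2,1); scan 8 dirs for brackets.
Dir NW: first cell '.' (not opp) -> no flip
Dir N: opp run (1,1), next='.' -> no flip
Dir NE: first cell 'B' (not opp) -> no flip
Dir W: first cell '.' (not opp) -> no flip
Dir E: opp run (2,2) capped by B -> flip
Dir SW: first cell '.' (not opp) -> no flip
Dir S: opp run (3,1), next='.' -> no flip
Dir SE: first cell 'B' (not opp) -> no flip
All flips: (2,2)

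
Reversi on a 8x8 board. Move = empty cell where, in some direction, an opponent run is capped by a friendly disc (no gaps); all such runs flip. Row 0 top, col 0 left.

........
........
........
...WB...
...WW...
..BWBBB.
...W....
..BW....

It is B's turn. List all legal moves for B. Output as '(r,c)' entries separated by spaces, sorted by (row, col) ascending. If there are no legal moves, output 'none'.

Answer: (2,2) (3,2) (7,4)

Derivation:
(2,2): flips 2 -> legal
(2,3): no bracket -> illegal
(2,4): no bracket -> illegal
(3,2): flips 2 -> legal
(3,5): no bracket -> illegal
(4,2): no bracket -> illegal
(4,5): no bracket -> illegal
(6,2): no bracket -> illegal
(6,4): no bracket -> illegal
(7,4): flips 2 -> legal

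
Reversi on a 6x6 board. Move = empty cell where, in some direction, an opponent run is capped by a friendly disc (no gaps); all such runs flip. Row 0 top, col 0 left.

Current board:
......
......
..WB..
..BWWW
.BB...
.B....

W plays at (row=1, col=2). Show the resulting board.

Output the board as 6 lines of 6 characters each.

Answer: ......
..W...
..WW..
..BWWW
.BB...
.B....

Derivation:
Place W at (1,2); scan 8 dirs for brackets.
Dir NW: first cell '.' (not opp) -> no flip
Dir N: first cell '.' (not opp) -> no flip
Dir NE: first cell '.' (not opp) -> no flip
Dir W: first cell '.' (not opp) -> no flip
Dir E: first cell '.' (not opp) -> no flip
Dir SW: first cell '.' (not opp) -> no flip
Dir S: first cell 'W' (not opp) -> no flip
Dir SE: opp run (2,3) capped by W -> flip
All flips: (2,3)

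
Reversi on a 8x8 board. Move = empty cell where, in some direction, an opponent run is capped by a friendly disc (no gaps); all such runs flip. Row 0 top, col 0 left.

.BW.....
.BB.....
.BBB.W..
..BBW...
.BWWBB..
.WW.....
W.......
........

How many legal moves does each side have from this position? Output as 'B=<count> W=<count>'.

-- B to move --
(0,3): flips 1 -> legal
(1,3): no bracket -> illegal
(1,4): no bracket -> illegal
(1,5): no bracket -> illegal
(1,6): no bracket -> illegal
(2,4): flips 1 -> legal
(2,6): no bracket -> illegal
(3,1): no bracket -> illegal
(3,5): flips 1 -> legal
(3,6): no bracket -> illegal
(4,0): no bracket -> illegal
(5,0): no bracket -> illegal
(5,3): flips 1 -> legal
(5,4): flips 1 -> legal
(6,1): flips 1 -> legal
(6,2): flips 2 -> legal
(6,3): flips 1 -> legal
(7,0): no bracket -> illegal
(7,1): no bracket -> illegal
B mobility = 8
-- W to move --
(0,0): flips 1 -> legal
(0,3): no bracket -> illegal
(1,0): flips 2 -> legal
(1,3): flips 2 -> legal
(1,4): no bracket -> illegal
(2,0): flips 1 -> legal
(2,4): flips 1 -> legal
(3,0): flips 1 -> legal
(3,1): flips 3 -> legal
(3,5): no bracket -> illegal
(3,6): no bracket -> illegal
(4,0): flips 1 -> legal
(4,6): flips 2 -> legal
(5,0): no bracket -> illegal
(5,3): no bracket -> illegal
(5,4): flips 1 -> legal
(5,5): no bracket -> illegal
(5,6): flips 1 -> legal
W mobility = 11

Answer: B=8 W=11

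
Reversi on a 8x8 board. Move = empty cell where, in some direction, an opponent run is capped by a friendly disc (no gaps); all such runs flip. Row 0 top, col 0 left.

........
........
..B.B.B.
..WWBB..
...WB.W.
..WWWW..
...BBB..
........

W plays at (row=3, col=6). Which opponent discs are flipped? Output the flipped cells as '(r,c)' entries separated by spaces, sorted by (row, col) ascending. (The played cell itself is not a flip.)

Dir NW: first cell '.' (not opp) -> no flip
Dir N: opp run (2,6), next='.' -> no flip
Dir NE: first cell '.' (not opp) -> no flip
Dir W: opp run (3,5) (3,4) capped by W -> flip
Dir E: first cell '.' (not opp) -> no flip
Dir SW: first cell '.' (not opp) -> no flip
Dir S: first cell 'W' (not opp) -> no flip
Dir SE: first cell '.' (not opp) -> no flip

Answer: (3,4) (3,5)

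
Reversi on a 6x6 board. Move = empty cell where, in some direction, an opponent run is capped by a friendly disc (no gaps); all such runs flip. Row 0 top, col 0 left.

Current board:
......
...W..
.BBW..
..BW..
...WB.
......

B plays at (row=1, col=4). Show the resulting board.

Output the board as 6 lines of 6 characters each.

Answer: ......
...WB.
.BBB..
..BW..
...WB.
......

Derivation:
Place B at (1,4); scan 8 dirs for brackets.
Dir NW: first cell '.' (not opp) -> no flip
Dir N: first cell '.' (not opp) -> no flip
Dir NE: first cell '.' (not opp) -> no flip
Dir W: opp run (1,3), next='.' -> no flip
Dir E: first cell '.' (not opp) -> no flip
Dir SW: opp run (2,3) capped by B -> flip
Dir S: first cell '.' (not opp) -> no flip
Dir SE: first cell '.' (not opp) -> no flip
All flips: (2,3)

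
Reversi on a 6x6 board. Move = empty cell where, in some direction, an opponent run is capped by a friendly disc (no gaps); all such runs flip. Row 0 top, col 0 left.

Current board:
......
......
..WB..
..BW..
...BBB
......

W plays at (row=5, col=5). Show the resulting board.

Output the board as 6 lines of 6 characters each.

Place W at (5,5); scan 8 dirs for brackets.
Dir NW: opp run (4,4) capped by W -> flip
Dir N: opp run (4,5), next='.' -> no flip
Dir NE: edge -> no flip
Dir W: first cell '.' (not opp) -> no flip
Dir E: edge -> no flip
Dir SW: edge -> no flip
Dir S: edge -> no flip
Dir SE: edge -> no flip
All flips: (4,4)

Answer: ......
......
..WB..
..BW..
...BWB
.....W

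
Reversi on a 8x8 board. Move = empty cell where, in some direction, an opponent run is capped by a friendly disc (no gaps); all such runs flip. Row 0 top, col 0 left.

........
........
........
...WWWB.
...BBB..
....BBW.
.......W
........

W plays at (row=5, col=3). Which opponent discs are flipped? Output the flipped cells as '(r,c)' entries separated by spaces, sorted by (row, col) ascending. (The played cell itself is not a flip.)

Dir NW: first cell '.' (not opp) -> no flip
Dir N: opp run (4,3) capped by W -> flip
Dir NE: opp run (4,4) capped by W -> flip
Dir W: first cell '.' (not opp) -> no flip
Dir E: opp run (5,4) (5,5) capped by W -> flip
Dir SW: first cell '.' (not opp) -> no flip
Dir S: first cell '.' (not opp) -> no flip
Dir SE: first cell '.' (not opp) -> no flip

Answer: (4,3) (4,4) (5,4) (5,5)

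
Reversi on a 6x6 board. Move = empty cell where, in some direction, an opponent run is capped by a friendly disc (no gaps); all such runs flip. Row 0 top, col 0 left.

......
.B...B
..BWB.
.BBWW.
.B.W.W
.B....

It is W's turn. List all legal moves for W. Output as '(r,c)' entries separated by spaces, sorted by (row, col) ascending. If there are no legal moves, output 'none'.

Answer: (0,0) (1,4) (2,1) (2,5) (3,0) (5,0)

Derivation:
(0,0): flips 2 -> legal
(0,1): no bracket -> illegal
(0,2): no bracket -> illegal
(0,4): no bracket -> illegal
(0,5): no bracket -> illegal
(1,0): no bracket -> illegal
(1,2): no bracket -> illegal
(1,3): no bracket -> illegal
(1,4): flips 1 -> legal
(2,0): no bracket -> illegal
(2,1): flips 2 -> legal
(2,5): flips 1 -> legal
(3,0): flips 2 -> legal
(3,5): no bracket -> illegal
(4,0): no bracket -> illegal
(4,2): no bracket -> illegal
(5,0): flips 2 -> legal
(5,2): no bracket -> illegal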